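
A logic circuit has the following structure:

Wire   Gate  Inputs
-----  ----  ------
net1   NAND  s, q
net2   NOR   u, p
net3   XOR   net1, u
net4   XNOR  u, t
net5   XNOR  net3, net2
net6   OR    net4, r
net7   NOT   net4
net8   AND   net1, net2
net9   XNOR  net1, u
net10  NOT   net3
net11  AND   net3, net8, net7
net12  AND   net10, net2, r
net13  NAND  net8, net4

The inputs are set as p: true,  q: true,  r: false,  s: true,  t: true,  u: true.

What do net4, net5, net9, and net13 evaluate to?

net4 = true  net5 = false  net9 = false  net13 = true

net1 = s NAND q = true NAND true = false
net2 = u NOR p = true NOR true = false
net3 = net1 XOR u = false XOR true = true
net4 = u XNOR t = true XNOR true = true
net5 = net3 XNOR net2 = true XNOR false = false
net8 = net1 AND net2 = false AND false = false
net9 = net1 XNOR u = false XNOR true = false
net13 = net8 NAND net4 = false NAND true = true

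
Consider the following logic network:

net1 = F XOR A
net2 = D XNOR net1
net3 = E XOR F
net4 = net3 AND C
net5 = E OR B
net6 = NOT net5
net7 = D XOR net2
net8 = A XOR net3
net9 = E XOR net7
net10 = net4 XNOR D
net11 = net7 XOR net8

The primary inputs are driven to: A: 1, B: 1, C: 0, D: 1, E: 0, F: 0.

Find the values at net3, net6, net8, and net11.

net3 = 0  net6 = 0  net8 = 1  net11 = 1

net1 = F XOR A = 0 XOR 1 = 1
net2 = D XNOR net1 = 1 XNOR 1 = 1
net3 = E XOR F = 0 XOR 0 = 0
net5 = E OR B = 0 OR 1 = 1
net6 = NOT net5 = NOT 1 = 0
net7 = D XOR net2 = 1 XOR 1 = 0
net8 = A XOR net3 = 1 XOR 0 = 1
net11 = net7 XOR net8 = 0 XOR 1 = 1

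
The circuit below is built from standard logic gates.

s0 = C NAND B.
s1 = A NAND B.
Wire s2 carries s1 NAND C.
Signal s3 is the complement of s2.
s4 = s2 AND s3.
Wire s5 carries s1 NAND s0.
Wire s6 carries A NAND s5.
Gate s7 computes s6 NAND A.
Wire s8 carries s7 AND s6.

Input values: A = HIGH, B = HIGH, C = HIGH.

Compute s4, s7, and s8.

s4 = LOW; s7 = HIGH; s8 = LOW

s0 = C NAND B = HIGH NAND HIGH = LOW
s1 = A NAND B = HIGH NAND HIGH = LOW
s2 = s1 NAND C = LOW NAND HIGH = HIGH
s3 = NOT s2 = NOT HIGH = LOW
s4 = s2 AND s3 = HIGH AND LOW = LOW
s5 = s1 NAND s0 = LOW NAND LOW = HIGH
s6 = A NAND s5 = HIGH NAND HIGH = LOW
s7 = s6 NAND A = LOW NAND HIGH = HIGH
s8 = s7 AND s6 = HIGH AND LOW = LOW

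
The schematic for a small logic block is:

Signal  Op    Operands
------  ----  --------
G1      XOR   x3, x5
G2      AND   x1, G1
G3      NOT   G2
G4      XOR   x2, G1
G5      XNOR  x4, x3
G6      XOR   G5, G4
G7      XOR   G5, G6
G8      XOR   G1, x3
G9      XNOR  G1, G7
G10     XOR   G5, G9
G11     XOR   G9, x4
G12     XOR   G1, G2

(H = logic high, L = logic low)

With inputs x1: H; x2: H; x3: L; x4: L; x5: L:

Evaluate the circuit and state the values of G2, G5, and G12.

G1 = x3 XOR x5 = L XOR L = L
G2 = x1 AND G1 = H AND L = L
G5 = x4 XNOR x3 = L XNOR L = H
G12 = G1 XOR G2 = L XOR L = L

G2 = L, G5 = H, G12 = L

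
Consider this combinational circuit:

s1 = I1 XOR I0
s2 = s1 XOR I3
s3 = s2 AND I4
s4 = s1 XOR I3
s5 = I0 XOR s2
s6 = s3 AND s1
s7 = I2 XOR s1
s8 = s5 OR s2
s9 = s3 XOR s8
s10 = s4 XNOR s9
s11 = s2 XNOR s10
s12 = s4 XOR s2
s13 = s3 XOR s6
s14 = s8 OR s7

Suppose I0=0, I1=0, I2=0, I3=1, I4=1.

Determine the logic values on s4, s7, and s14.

s4 = 1; s7 = 0; s14 = 1

s1 = I1 XOR I0 = 0 XOR 0 = 0
s2 = s1 XOR I3 = 0 XOR 1 = 1
s4 = s1 XOR I3 = 0 XOR 1 = 1
s5 = I0 XOR s2 = 0 XOR 1 = 1
s7 = I2 XOR s1 = 0 XOR 0 = 0
s8 = s5 OR s2 = 1 OR 1 = 1
s14 = s8 OR s7 = 1 OR 0 = 1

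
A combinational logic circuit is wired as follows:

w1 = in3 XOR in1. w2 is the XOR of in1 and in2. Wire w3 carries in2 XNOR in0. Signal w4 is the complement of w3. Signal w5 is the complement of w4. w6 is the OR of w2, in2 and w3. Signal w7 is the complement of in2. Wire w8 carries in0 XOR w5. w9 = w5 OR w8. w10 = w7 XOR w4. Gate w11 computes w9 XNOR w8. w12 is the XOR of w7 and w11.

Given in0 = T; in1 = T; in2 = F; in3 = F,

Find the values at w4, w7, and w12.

w4 = T, w7 = T, w12 = F

w3 = in2 XNOR in0 = F XNOR T = F
w4 = NOT w3 = NOT F = T
w5 = NOT w4 = NOT T = F
w7 = NOT in2 = NOT F = T
w8 = in0 XOR w5 = T XOR F = T
w9 = w5 OR w8 = F OR T = T
w11 = w9 XNOR w8 = T XNOR T = T
w12 = w7 XOR w11 = T XOR T = F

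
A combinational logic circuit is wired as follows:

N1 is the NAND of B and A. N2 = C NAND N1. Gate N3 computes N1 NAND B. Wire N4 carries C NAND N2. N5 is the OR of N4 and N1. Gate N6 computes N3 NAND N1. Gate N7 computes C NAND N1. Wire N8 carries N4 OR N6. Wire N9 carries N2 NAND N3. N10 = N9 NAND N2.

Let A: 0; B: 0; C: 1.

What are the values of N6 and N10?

N6 = 0, N10 = 1

N1 = B NAND A = 0 NAND 0 = 1
N2 = C NAND N1 = 1 NAND 1 = 0
N3 = N1 NAND B = 1 NAND 0 = 1
N6 = N3 NAND N1 = 1 NAND 1 = 0
N9 = N2 NAND N3 = 0 NAND 1 = 1
N10 = N9 NAND N2 = 1 NAND 0 = 1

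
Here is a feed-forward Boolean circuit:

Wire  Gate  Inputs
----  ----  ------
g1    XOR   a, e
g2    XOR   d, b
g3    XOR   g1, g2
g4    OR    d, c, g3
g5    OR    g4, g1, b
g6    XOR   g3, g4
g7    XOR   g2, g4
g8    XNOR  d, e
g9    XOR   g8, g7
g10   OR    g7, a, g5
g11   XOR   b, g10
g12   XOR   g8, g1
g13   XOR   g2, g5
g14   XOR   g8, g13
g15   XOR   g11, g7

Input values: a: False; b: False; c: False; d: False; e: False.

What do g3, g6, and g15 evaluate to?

g1 = a XOR e = False XOR False = False
g2 = d XOR b = False XOR False = False
g3 = g1 XOR g2 = False XOR False = False
g4 = d OR c OR g3 = False OR False OR False = False
g5 = g4 OR g1 OR b = False OR False OR False = False
g6 = g3 XOR g4 = False XOR False = False
g7 = g2 XOR g4 = False XOR False = False
g10 = g7 OR a OR g5 = False OR False OR False = False
g11 = b XOR g10 = False XOR False = False
g15 = g11 XOR g7 = False XOR False = False

g3 = False; g6 = False; g15 = False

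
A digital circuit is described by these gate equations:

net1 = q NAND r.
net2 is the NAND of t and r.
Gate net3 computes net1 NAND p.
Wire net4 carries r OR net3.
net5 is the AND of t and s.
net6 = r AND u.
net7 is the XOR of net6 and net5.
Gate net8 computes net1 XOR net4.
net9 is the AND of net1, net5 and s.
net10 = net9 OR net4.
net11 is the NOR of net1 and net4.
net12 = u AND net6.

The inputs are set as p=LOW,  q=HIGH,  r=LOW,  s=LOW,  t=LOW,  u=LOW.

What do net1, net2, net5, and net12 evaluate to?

net1 = HIGH, net2 = HIGH, net5 = LOW, net12 = LOW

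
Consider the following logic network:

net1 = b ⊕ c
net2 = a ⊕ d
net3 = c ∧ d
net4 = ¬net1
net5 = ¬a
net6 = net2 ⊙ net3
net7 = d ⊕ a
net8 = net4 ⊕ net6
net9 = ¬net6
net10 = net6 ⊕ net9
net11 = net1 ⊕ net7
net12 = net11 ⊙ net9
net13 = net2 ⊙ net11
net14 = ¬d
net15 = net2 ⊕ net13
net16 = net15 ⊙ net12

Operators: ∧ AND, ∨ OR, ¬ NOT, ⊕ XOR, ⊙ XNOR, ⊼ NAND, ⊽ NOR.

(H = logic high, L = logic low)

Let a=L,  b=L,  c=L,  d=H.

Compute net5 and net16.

net5 = H  net16 = L

net1 = b XOR c = L XOR L = L
net2 = a XOR d = L XOR H = H
net3 = c AND d = L AND H = L
net5 = NOT a = NOT L = H
net6 = net2 XNOR net3 = H XNOR L = L
net7 = d XOR a = H XOR L = H
net9 = NOT net6 = NOT L = H
net11 = net1 XOR net7 = L XOR H = H
net12 = net11 XNOR net9 = H XNOR H = H
net13 = net2 XNOR net11 = H XNOR H = H
net15 = net2 XOR net13 = H XOR H = L
net16 = net15 XNOR net12 = L XNOR H = L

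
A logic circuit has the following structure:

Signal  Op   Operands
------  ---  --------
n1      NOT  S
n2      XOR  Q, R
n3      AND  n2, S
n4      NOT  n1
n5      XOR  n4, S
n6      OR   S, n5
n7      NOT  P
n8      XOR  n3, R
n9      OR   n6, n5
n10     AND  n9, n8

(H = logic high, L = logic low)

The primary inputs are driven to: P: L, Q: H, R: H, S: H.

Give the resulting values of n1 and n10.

n1 = L, n10 = H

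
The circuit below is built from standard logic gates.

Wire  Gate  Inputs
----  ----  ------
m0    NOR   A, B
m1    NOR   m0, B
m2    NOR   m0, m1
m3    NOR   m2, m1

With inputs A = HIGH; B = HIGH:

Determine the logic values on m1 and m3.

m1 = LOW, m3 = LOW

m0 = A NOR B = HIGH NOR HIGH = LOW
m1 = m0 NOR B = LOW NOR HIGH = LOW
m2 = m0 NOR m1 = LOW NOR LOW = HIGH
m3 = m2 NOR m1 = HIGH NOR LOW = LOW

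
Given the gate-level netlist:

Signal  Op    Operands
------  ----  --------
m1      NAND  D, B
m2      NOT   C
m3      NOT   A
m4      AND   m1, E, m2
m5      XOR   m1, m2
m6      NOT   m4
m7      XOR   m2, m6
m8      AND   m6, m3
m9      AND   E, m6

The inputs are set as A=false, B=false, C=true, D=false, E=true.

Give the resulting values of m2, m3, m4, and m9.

m1 = D NAND B = false NAND false = true
m2 = NOT C = NOT true = false
m3 = NOT A = NOT false = true
m4 = m1 AND E AND m2 = true AND true AND false = false
m6 = NOT m4 = NOT false = true
m9 = E AND m6 = true AND true = true

m2 = false, m3 = true, m4 = false, m9 = true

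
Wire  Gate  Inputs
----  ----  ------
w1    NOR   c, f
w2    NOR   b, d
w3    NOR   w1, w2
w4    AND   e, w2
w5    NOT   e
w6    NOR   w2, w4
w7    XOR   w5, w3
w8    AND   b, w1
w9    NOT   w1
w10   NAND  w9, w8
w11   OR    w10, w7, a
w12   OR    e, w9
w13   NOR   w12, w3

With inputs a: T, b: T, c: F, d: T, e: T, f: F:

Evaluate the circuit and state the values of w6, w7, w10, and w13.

w1 = c NOR f = F NOR F = T
w2 = b NOR d = T NOR T = F
w3 = w1 NOR w2 = T NOR F = F
w4 = e AND w2 = T AND F = F
w5 = NOT e = NOT T = F
w6 = w2 NOR w4 = F NOR F = T
w7 = w5 XOR w3 = F XOR F = F
w8 = b AND w1 = T AND T = T
w9 = NOT w1 = NOT T = F
w10 = w9 NAND w8 = F NAND T = T
w12 = e OR w9 = T OR F = T
w13 = w12 NOR w3 = T NOR F = F

w6 = T  w7 = F  w10 = T  w13 = F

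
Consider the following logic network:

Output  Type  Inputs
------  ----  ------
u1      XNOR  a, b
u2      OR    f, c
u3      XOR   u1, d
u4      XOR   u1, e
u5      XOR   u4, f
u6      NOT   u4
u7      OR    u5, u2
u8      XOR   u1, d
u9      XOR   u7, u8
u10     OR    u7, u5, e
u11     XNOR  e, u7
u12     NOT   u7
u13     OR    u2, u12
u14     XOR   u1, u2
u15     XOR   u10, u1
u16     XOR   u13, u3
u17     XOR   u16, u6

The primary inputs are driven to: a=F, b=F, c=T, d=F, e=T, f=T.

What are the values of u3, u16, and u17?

u1 = a XNOR b = F XNOR F = T
u2 = f OR c = T OR T = T
u3 = u1 XOR d = T XOR F = T
u4 = u1 XOR e = T XOR T = F
u5 = u4 XOR f = F XOR T = T
u6 = NOT u4 = NOT F = T
u7 = u5 OR u2 = T OR T = T
u12 = NOT u7 = NOT T = F
u13 = u2 OR u12 = T OR F = T
u16 = u13 XOR u3 = T XOR T = F
u17 = u16 XOR u6 = F XOR T = T

u3 = T; u16 = F; u17 = T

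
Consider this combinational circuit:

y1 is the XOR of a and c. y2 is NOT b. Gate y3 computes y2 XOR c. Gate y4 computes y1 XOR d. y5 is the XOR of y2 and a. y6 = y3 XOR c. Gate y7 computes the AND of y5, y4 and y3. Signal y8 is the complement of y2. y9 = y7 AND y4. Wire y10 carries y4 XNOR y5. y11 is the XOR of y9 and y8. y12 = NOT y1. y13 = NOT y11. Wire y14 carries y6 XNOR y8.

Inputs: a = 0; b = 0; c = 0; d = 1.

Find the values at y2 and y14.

y2 = 1  y14 = 0

y2 = NOT b = NOT 0 = 1
y3 = y2 XOR c = 1 XOR 0 = 1
y6 = y3 XOR c = 1 XOR 0 = 1
y8 = NOT y2 = NOT 1 = 0
y14 = y6 XNOR y8 = 1 XNOR 0 = 0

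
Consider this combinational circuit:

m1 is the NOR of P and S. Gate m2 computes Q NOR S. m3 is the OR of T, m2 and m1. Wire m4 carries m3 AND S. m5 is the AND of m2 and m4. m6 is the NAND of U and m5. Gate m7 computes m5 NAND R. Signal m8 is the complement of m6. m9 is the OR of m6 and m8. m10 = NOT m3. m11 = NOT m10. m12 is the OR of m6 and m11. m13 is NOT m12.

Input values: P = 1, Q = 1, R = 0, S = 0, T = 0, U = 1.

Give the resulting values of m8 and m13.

m1 = P NOR S = 1 NOR 0 = 0
m2 = Q NOR S = 1 NOR 0 = 0
m3 = T OR m2 OR m1 = 0 OR 0 OR 0 = 0
m4 = m3 AND S = 0 AND 0 = 0
m5 = m2 AND m4 = 0 AND 0 = 0
m6 = U NAND m5 = 1 NAND 0 = 1
m8 = NOT m6 = NOT 1 = 0
m10 = NOT m3 = NOT 0 = 1
m11 = NOT m10 = NOT 1 = 0
m12 = m6 OR m11 = 1 OR 0 = 1
m13 = NOT m12 = NOT 1 = 0

m8 = 0, m13 = 0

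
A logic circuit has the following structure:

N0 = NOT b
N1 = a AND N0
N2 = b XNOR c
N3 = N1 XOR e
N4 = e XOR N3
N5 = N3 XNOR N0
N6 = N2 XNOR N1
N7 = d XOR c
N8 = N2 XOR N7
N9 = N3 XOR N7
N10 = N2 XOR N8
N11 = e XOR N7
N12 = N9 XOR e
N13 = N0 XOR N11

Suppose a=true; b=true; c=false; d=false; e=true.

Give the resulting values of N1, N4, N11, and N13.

N0 = NOT b = NOT true = false
N1 = a AND N0 = true AND false = false
N3 = N1 XOR e = false XOR true = true
N4 = e XOR N3 = true XOR true = false
N7 = d XOR c = false XOR false = false
N11 = e XOR N7 = true XOR false = true
N13 = N0 XOR N11 = false XOR true = true

N1 = false  N4 = false  N11 = true  N13 = true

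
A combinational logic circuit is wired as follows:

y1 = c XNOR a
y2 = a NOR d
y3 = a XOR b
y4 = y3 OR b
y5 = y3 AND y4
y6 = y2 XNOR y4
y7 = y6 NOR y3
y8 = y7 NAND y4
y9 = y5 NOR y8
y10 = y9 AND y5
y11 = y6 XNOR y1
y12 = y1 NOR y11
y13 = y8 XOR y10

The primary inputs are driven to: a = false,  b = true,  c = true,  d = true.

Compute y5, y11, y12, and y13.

y1 = c XNOR a = true XNOR false = false
y2 = a NOR d = false NOR true = false
y3 = a XOR b = false XOR true = true
y4 = y3 OR b = true OR true = true
y5 = y3 AND y4 = true AND true = true
y6 = y2 XNOR y4 = false XNOR true = false
y7 = y6 NOR y3 = false NOR true = false
y8 = y7 NAND y4 = false NAND true = true
y9 = y5 NOR y8 = true NOR true = false
y10 = y9 AND y5 = false AND true = false
y11 = y6 XNOR y1 = false XNOR false = true
y12 = y1 NOR y11 = false NOR true = false
y13 = y8 XOR y10 = true XOR false = true

y5 = true; y11 = true; y12 = false; y13 = true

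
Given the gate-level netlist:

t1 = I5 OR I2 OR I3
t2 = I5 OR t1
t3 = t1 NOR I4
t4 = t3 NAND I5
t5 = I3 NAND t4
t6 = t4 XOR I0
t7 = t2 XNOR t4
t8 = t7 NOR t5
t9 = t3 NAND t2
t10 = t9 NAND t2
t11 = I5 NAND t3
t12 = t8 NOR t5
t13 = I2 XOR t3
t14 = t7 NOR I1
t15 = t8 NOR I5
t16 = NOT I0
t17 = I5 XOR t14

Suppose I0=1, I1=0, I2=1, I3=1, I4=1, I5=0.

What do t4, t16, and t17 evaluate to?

t4 = 1  t16 = 0  t17 = 0

t1 = I5 OR I2 OR I3 = 0 OR 1 OR 1 = 1
t2 = I5 OR t1 = 0 OR 1 = 1
t3 = t1 NOR I4 = 1 NOR 1 = 0
t4 = t3 NAND I5 = 0 NAND 0 = 1
t7 = t2 XNOR t4 = 1 XNOR 1 = 1
t14 = t7 NOR I1 = 1 NOR 0 = 0
t16 = NOT I0 = NOT 1 = 0
t17 = I5 XOR t14 = 0 XOR 0 = 0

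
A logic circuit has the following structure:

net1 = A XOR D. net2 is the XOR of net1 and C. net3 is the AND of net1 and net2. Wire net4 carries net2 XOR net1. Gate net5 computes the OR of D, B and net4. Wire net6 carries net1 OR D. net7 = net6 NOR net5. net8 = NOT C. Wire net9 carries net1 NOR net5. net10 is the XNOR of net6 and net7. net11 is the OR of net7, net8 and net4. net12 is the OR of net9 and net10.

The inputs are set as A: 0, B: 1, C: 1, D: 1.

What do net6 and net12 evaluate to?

net1 = A XOR D = 0 XOR 1 = 1
net2 = net1 XOR C = 1 XOR 1 = 0
net4 = net2 XOR net1 = 0 XOR 1 = 1
net5 = D OR B OR net4 = 1 OR 1 OR 1 = 1
net6 = net1 OR D = 1 OR 1 = 1
net7 = net6 NOR net5 = 1 NOR 1 = 0
net9 = net1 NOR net5 = 1 NOR 1 = 0
net10 = net6 XNOR net7 = 1 XNOR 0 = 0
net12 = net9 OR net10 = 0 OR 0 = 0

net6 = 1  net12 = 0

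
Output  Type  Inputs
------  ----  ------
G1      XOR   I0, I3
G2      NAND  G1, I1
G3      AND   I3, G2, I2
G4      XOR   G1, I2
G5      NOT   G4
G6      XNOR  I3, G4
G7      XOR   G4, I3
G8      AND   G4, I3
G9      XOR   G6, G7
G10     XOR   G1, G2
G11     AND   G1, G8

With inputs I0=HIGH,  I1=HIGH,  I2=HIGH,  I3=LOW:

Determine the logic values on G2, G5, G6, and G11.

G1 = I0 XOR I3 = HIGH XOR LOW = HIGH
G2 = G1 NAND I1 = HIGH NAND HIGH = LOW
G4 = G1 XOR I2 = HIGH XOR HIGH = LOW
G5 = NOT G4 = NOT LOW = HIGH
G6 = I3 XNOR G4 = LOW XNOR LOW = HIGH
G8 = G4 AND I3 = LOW AND LOW = LOW
G11 = G1 AND G8 = HIGH AND LOW = LOW

G2 = LOW; G5 = HIGH; G6 = HIGH; G11 = LOW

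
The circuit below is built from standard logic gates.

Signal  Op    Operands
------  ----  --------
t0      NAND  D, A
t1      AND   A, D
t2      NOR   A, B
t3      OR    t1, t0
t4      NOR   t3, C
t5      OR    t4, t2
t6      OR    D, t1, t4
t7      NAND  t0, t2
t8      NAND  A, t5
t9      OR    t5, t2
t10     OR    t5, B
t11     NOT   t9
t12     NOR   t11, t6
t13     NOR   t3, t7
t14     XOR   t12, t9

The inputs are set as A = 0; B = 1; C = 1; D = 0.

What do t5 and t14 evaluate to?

t5 = 0, t14 = 0

t0 = D NAND A = 0 NAND 0 = 1
t1 = A AND D = 0 AND 0 = 0
t2 = A NOR B = 0 NOR 1 = 0
t3 = t1 OR t0 = 0 OR 1 = 1
t4 = t3 NOR C = 1 NOR 1 = 0
t5 = t4 OR t2 = 0 OR 0 = 0
t6 = D OR t1 OR t4 = 0 OR 0 OR 0 = 0
t9 = t5 OR t2 = 0 OR 0 = 0
t11 = NOT t9 = NOT 0 = 1
t12 = t11 NOR t6 = 1 NOR 0 = 0
t14 = t12 XOR t9 = 0 XOR 0 = 0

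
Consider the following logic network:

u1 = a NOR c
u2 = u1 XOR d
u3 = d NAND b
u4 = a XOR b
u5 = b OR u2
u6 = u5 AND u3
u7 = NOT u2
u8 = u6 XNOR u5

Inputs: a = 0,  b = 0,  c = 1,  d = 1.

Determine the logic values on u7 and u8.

u7 = 0, u8 = 1

u1 = a NOR c = 0 NOR 1 = 0
u2 = u1 XOR d = 0 XOR 1 = 1
u3 = d NAND b = 1 NAND 0 = 1
u5 = b OR u2 = 0 OR 1 = 1
u6 = u5 AND u3 = 1 AND 1 = 1
u7 = NOT u2 = NOT 1 = 0
u8 = u6 XNOR u5 = 1 XNOR 1 = 1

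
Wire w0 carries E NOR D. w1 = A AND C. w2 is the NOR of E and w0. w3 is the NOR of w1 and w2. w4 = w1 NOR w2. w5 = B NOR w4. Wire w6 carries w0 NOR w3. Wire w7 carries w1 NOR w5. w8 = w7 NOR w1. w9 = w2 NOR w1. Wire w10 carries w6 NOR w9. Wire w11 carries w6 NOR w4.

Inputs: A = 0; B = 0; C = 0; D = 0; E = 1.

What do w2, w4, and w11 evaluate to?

w2 = 0  w4 = 1  w11 = 0

w0 = E NOR D = 1 NOR 0 = 0
w1 = A AND C = 0 AND 0 = 0
w2 = E NOR w0 = 1 NOR 0 = 0
w3 = w1 NOR w2 = 0 NOR 0 = 1
w4 = w1 NOR w2 = 0 NOR 0 = 1
w6 = w0 NOR w3 = 0 NOR 1 = 0
w11 = w6 NOR w4 = 0 NOR 1 = 0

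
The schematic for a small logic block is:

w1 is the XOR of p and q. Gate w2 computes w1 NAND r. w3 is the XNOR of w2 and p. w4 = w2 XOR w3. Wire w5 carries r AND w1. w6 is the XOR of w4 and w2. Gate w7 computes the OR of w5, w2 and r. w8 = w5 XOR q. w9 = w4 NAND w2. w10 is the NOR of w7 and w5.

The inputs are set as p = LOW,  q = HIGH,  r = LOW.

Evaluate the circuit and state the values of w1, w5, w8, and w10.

w1 = HIGH, w5 = LOW, w8 = HIGH, w10 = LOW

w1 = p XOR q = LOW XOR HIGH = HIGH
w2 = w1 NAND r = HIGH NAND LOW = HIGH
w5 = r AND w1 = LOW AND HIGH = LOW
w7 = w5 OR w2 OR r = LOW OR HIGH OR LOW = HIGH
w8 = w5 XOR q = LOW XOR HIGH = HIGH
w10 = w7 NOR w5 = HIGH NOR LOW = LOW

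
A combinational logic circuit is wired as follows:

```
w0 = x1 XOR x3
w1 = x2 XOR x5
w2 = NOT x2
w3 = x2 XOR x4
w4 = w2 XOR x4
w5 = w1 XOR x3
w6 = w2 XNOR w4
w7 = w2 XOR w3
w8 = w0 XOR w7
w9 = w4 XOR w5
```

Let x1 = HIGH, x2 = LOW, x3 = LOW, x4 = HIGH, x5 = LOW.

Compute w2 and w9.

w2 = HIGH, w9 = LOW

w1 = x2 XOR x5 = LOW XOR LOW = LOW
w2 = NOT x2 = NOT LOW = HIGH
w4 = w2 XOR x4 = HIGH XOR HIGH = LOW
w5 = w1 XOR x3 = LOW XOR LOW = LOW
w9 = w4 XOR w5 = LOW XOR LOW = LOW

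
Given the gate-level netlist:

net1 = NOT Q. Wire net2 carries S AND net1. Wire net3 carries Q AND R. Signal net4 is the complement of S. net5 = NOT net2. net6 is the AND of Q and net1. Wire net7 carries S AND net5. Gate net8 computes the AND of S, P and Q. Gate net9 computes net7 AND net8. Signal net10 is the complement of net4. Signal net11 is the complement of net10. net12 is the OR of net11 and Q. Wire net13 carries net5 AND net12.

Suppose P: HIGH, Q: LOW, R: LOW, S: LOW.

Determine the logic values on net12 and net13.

net1 = NOT Q = NOT LOW = HIGH
net2 = S AND net1 = LOW AND HIGH = LOW
net4 = NOT S = NOT LOW = HIGH
net5 = NOT net2 = NOT LOW = HIGH
net10 = NOT net4 = NOT HIGH = LOW
net11 = NOT net10 = NOT LOW = HIGH
net12 = net11 OR Q = HIGH OR LOW = HIGH
net13 = net5 AND net12 = HIGH AND HIGH = HIGH

net12 = HIGH  net13 = HIGH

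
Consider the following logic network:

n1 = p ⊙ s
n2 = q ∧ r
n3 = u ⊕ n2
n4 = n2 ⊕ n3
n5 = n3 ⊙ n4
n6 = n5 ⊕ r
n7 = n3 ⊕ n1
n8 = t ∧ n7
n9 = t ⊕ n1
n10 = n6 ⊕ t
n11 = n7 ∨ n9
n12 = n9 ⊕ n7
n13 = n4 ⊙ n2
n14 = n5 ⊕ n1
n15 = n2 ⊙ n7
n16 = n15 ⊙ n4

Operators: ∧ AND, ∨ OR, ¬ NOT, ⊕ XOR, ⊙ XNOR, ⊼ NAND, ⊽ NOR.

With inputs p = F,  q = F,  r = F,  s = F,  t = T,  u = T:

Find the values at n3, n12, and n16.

n3 = T, n12 = F, n16 = T

n1 = p XNOR s = F XNOR F = T
n2 = q AND r = F AND F = F
n3 = u XOR n2 = T XOR F = T
n4 = n2 XOR n3 = F XOR T = T
n7 = n3 XOR n1 = T XOR T = F
n9 = t XOR n1 = T XOR T = F
n12 = n9 XOR n7 = F XOR F = F
n15 = n2 XNOR n7 = F XNOR F = T
n16 = n15 XNOR n4 = T XNOR T = T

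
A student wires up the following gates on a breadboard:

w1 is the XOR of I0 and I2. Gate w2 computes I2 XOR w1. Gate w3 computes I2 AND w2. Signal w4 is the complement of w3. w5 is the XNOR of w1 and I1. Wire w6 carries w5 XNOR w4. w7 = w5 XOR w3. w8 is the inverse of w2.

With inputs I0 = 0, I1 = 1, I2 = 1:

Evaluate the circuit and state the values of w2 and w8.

w1 = I0 XOR I2 = 0 XOR 1 = 1
w2 = I2 XOR w1 = 1 XOR 1 = 0
w8 = NOT w2 = NOT 0 = 1

w2 = 0, w8 = 1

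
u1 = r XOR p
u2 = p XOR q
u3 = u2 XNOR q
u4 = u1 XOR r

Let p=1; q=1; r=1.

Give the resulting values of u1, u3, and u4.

u1 = 0; u3 = 0; u4 = 1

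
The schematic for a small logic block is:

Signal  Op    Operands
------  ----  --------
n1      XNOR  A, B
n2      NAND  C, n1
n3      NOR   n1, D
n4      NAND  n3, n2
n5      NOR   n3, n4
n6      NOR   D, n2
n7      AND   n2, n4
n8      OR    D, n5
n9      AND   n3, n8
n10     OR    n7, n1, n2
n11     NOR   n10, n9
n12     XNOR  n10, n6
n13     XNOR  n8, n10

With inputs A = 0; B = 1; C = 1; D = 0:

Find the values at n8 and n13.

n1 = A XNOR B = 0 XNOR 1 = 0
n2 = C NAND n1 = 1 NAND 0 = 1
n3 = n1 NOR D = 0 NOR 0 = 1
n4 = n3 NAND n2 = 1 NAND 1 = 0
n5 = n3 NOR n4 = 1 NOR 0 = 0
n7 = n2 AND n4 = 1 AND 0 = 0
n8 = D OR n5 = 0 OR 0 = 0
n10 = n7 OR n1 OR n2 = 0 OR 0 OR 1 = 1
n13 = n8 XNOR n10 = 0 XNOR 1 = 0

n8 = 0, n13 = 0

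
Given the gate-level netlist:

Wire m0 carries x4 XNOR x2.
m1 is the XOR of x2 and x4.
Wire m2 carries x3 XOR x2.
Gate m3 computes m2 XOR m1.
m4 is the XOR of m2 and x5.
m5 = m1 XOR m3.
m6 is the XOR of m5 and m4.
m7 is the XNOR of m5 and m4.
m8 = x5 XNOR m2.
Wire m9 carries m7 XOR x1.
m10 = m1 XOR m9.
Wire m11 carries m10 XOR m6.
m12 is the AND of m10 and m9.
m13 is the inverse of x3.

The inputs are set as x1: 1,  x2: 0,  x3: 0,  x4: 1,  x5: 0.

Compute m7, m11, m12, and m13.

m1 = x2 XOR x4 = 0 XOR 1 = 1
m2 = x3 XOR x2 = 0 XOR 0 = 0
m3 = m2 XOR m1 = 0 XOR 1 = 1
m4 = m2 XOR x5 = 0 XOR 0 = 0
m5 = m1 XOR m3 = 1 XOR 1 = 0
m6 = m5 XOR m4 = 0 XOR 0 = 0
m7 = m5 XNOR m4 = 0 XNOR 0 = 1
m9 = m7 XOR x1 = 1 XOR 1 = 0
m10 = m1 XOR m9 = 1 XOR 0 = 1
m11 = m10 XOR m6 = 1 XOR 0 = 1
m12 = m10 AND m9 = 1 AND 0 = 0
m13 = NOT x3 = NOT 0 = 1

m7 = 1, m11 = 1, m12 = 0, m13 = 1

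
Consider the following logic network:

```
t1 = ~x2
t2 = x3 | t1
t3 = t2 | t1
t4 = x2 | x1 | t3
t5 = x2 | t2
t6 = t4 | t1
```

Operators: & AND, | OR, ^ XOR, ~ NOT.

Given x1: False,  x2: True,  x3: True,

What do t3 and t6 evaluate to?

t3 = True, t6 = True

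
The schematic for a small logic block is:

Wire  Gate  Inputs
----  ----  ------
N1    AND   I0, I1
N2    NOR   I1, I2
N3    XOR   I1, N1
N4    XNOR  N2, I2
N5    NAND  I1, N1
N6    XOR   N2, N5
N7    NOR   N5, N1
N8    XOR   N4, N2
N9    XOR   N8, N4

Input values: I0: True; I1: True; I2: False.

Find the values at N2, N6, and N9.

N2 = False; N6 = False; N9 = False

N1 = I0 AND I1 = True AND True = True
N2 = I1 NOR I2 = True NOR False = False
N4 = N2 XNOR I2 = False XNOR False = True
N5 = I1 NAND N1 = True NAND True = False
N6 = N2 XOR N5 = False XOR False = False
N8 = N4 XOR N2 = True XOR False = True
N9 = N8 XOR N4 = True XOR True = False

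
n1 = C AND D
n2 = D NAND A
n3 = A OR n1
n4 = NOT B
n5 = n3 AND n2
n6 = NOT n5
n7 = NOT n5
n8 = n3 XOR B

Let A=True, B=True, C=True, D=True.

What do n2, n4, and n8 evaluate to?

n1 = C AND D = True AND True = True
n2 = D NAND A = True NAND True = False
n3 = A OR n1 = True OR True = True
n4 = NOT B = NOT True = False
n8 = n3 XOR B = True XOR True = False

n2 = False, n4 = False, n8 = False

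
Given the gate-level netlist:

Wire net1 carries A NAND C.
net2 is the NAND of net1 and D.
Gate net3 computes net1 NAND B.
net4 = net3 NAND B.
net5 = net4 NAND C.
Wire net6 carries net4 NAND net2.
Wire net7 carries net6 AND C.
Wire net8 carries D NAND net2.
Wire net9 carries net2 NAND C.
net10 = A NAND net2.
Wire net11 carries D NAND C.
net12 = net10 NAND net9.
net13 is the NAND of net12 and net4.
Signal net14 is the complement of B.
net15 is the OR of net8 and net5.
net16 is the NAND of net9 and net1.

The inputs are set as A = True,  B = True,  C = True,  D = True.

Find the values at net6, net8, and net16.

net6 = True, net8 = False, net16 = True

net1 = A NAND C = True NAND True = False
net2 = net1 NAND D = False NAND True = True
net3 = net1 NAND B = False NAND True = True
net4 = net3 NAND B = True NAND True = False
net6 = net4 NAND net2 = False NAND True = True
net8 = D NAND net2 = True NAND True = False
net9 = net2 NAND C = True NAND True = False
net16 = net9 NAND net1 = False NAND False = True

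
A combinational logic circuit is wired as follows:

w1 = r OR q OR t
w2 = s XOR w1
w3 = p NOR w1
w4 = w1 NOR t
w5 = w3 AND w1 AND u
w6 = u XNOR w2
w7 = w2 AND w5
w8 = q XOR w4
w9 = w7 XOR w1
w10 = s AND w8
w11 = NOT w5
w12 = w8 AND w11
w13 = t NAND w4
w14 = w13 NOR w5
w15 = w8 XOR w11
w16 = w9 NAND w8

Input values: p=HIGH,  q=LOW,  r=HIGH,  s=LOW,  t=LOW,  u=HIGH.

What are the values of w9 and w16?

w9 = HIGH  w16 = HIGH

w1 = r OR q OR t = HIGH OR LOW OR LOW = HIGH
w2 = s XOR w1 = LOW XOR HIGH = HIGH
w3 = p NOR w1 = HIGH NOR HIGH = LOW
w4 = w1 NOR t = HIGH NOR LOW = LOW
w5 = w3 AND w1 AND u = LOW AND HIGH AND HIGH = LOW
w7 = w2 AND w5 = HIGH AND LOW = LOW
w8 = q XOR w4 = LOW XOR LOW = LOW
w9 = w7 XOR w1 = LOW XOR HIGH = HIGH
w16 = w9 NAND w8 = HIGH NAND LOW = HIGH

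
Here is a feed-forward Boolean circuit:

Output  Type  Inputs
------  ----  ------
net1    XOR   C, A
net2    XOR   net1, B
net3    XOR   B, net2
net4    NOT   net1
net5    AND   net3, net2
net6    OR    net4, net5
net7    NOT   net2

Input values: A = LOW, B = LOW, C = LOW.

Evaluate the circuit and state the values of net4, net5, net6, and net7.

net4 = HIGH, net5 = LOW, net6 = HIGH, net7 = HIGH

net1 = C XOR A = LOW XOR LOW = LOW
net2 = net1 XOR B = LOW XOR LOW = LOW
net3 = B XOR net2 = LOW XOR LOW = LOW
net4 = NOT net1 = NOT LOW = HIGH
net5 = net3 AND net2 = LOW AND LOW = LOW
net6 = net4 OR net5 = HIGH OR LOW = HIGH
net7 = NOT net2 = NOT LOW = HIGH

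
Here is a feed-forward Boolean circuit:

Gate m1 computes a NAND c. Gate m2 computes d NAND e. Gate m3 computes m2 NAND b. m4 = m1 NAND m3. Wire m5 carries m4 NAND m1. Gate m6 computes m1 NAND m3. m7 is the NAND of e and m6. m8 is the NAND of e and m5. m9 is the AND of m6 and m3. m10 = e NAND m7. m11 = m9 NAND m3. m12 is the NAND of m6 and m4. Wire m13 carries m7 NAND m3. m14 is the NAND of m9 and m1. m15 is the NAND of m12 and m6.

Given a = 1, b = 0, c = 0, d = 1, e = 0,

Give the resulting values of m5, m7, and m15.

m1 = a NAND c = 1 NAND 0 = 1
m2 = d NAND e = 1 NAND 0 = 1
m3 = m2 NAND b = 1 NAND 0 = 1
m4 = m1 NAND m3 = 1 NAND 1 = 0
m5 = m4 NAND m1 = 0 NAND 1 = 1
m6 = m1 NAND m3 = 1 NAND 1 = 0
m7 = e NAND m6 = 0 NAND 0 = 1
m12 = m6 NAND m4 = 0 NAND 0 = 1
m15 = m12 NAND m6 = 1 NAND 0 = 1

m5 = 1  m7 = 1  m15 = 1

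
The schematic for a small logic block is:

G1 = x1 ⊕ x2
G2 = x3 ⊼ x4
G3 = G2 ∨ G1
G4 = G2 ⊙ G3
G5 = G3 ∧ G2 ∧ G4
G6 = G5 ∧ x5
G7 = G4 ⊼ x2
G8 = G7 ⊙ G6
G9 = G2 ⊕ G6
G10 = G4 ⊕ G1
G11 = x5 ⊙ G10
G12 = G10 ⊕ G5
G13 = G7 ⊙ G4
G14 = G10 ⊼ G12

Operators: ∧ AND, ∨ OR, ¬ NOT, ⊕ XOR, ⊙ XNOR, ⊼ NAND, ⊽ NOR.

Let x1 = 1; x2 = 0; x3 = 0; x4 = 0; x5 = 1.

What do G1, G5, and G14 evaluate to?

G1 = x1 XOR x2 = 1 XOR 0 = 1
G2 = x3 NAND x4 = 0 NAND 0 = 1
G3 = G2 OR G1 = 1 OR 1 = 1
G4 = G2 XNOR G3 = 1 XNOR 1 = 1
G5 = G3 AND G2 AND G4 = 1 AND 1 AND 1 = 1
G10 = G4 XOR G1 = 1 XOR 1 = 0
G12 = G10 XOR G5 = 0 XOR 1 = 1
G14 = G10 NAND G12 = 0 NAND 1 = 1

G1 = 1, G5 = 1, G14 = 1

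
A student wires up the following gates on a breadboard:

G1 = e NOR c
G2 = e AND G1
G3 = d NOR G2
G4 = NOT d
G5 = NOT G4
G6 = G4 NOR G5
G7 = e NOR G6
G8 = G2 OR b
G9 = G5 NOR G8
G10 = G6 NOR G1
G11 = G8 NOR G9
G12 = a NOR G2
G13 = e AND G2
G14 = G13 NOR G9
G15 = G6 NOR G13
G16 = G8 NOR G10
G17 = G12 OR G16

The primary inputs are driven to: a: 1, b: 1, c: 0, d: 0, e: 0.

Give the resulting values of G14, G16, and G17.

G1 = e NOR c = 0 NOR 0 = 1
G2 = e AND G1 = 0 AND 1 = 0
G4 = NOT d = NOT 0 = 1
G5 = NOT G4 = NOT 1 = 0
G6 = G4 NOR G5 = 1 NOR 0 = 0
G8 = G2 OR b = 0 OR 1 = 1
G9 = G5 NOR G8 = 0 NOR 1 = 0
G10 = G6 NOR G1 = 0 NOR 1 = 0
G12 = a NOR G2 = 1 NOR 0 = 0
G13 = e AND G2 = 0 AND 0 = 0
G14 = G13 NOR G9 = 0 NOR 0 = 1
G16 = G8 NOR G10 = 1 NOR 0 = 0
G17 = G12 OR G16 = 0 OR 0 = 0

G14 = 1, G16 = 0, G17 = 0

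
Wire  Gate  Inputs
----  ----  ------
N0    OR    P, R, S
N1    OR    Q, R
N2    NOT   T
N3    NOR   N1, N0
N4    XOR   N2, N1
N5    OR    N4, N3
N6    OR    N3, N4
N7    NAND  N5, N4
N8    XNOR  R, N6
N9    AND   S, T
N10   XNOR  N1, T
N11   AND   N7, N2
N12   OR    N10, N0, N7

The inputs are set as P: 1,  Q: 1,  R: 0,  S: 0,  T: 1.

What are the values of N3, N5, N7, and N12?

N0 = P OR R OR S = 1 OR 0 OR 0 = 1
N1 = Q OR R = 1 OR 0 = 1
N2 = NOT T = NOT 1 = 0
N3 = N1 NOR N0 = 1 NOR 1 = 0
N4 = N2 XOR N1 = 0 XOR 1 = 1
N5 = N4 OR N3 = 1 OR 0 = 1
N7 = N5 NAND N4 = 1 NAND 1 = 0
N10 = N1 XNOR T = 1 XNOR 1 = 1
N12 = N10 OR N0 OR N7 = 1 OR 1 OR 0 = 1

N3 = 0  N5 = 1  N7 = 0  N12 = 1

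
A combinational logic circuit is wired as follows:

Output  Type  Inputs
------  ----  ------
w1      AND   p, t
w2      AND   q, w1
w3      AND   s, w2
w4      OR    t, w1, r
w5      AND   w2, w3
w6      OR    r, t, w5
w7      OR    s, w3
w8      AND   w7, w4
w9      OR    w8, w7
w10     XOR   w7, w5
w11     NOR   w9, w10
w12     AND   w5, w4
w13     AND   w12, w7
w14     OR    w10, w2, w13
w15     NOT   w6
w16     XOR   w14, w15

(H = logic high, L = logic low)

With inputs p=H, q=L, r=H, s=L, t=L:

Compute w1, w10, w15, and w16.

w1 = L; w10 = L; w15 = L; w16 = L

w1 = p AND t = H AND L = L
w2 = q AND w1 = L AND L = L
w3 = s AND w2 = L AND L = L
w4 = t OR w1 OR r = L OR L OR H = H
w5 = w2 AND w3 = L AND L = L
w6 = r OR t OR w5 = H OR L OR L = H
w7 = s OR w3 = L OR L = L
w10 = w7 XOR w5 = L XOR L = L
w12 = w5 AND w4 = L AND H = L
w13 = w12 AND w7 = L AND L = L
w14 = w10 OR w2 OR w13 = L OR L OR L = L
w15 = NOT w6 = NOT H = L
w16 = w14 XOR w15 = L XOR L = L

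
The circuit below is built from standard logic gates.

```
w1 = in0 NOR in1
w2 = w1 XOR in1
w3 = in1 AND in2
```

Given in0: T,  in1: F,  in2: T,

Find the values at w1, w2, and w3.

w1 = in0 NOR in1 = T NOR F = F
w2 = w1 XOR in1 = F XOR F = F
w3 = in1 AND in2 = F AND T = F

w1 = F  w2 = F  w3 = F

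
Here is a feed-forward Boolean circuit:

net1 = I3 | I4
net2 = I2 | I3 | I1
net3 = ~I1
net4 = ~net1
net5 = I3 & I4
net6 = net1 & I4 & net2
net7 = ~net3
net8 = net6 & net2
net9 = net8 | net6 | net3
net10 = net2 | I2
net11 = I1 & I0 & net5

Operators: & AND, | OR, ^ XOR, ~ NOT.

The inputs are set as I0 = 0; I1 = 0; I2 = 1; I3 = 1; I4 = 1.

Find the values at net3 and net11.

net3 = NOT I1 = NOT 0 = 1
net5 = I3 AND I4 = 1 AND 1 = 1
net11 = I1 AND I0 AND net5 = 0 AND 0 AND 1 = 0

net3 = 1  net11 = 0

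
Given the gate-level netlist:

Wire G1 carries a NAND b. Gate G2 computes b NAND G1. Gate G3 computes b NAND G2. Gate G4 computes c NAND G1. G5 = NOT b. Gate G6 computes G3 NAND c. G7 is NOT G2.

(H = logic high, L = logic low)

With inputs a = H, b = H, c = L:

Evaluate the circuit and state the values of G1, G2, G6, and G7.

G1 = L, G2 = H, G6 = H, G7 = L

G1 = a NAND b = H NAND H = L
G2 = b NAND G1 = H NAND L = H
G3 = b NAND G2 = H NAND H = L
G6 = G3 NAND c = L NAND L = H
G7 = NOT G2 = NOT H = L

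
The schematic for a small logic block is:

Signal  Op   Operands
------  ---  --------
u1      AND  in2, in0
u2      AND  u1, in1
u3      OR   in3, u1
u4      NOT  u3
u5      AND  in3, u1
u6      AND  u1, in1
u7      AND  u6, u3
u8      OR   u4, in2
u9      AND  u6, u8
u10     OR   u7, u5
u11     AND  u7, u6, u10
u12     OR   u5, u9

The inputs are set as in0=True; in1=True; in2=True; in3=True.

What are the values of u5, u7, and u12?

u1 = in2 AND in0 = True AND True = True
u3 = in3 OR u1 = True OR True = True
u4 = NOT u3 = NOT True = False
u5 = in3 AND u1 = True AND True = True
u6 = u1 AND in1 = True AND True = True
u7 = u6 AND u3 = True AND True = True
u8 = u4 OR in2 = False OR True = True
u9 = u6 AND u8 = True AND True = True
u12 = u5 OR u9 = True OR True = True

u5 = True  u7 = True  u12 = True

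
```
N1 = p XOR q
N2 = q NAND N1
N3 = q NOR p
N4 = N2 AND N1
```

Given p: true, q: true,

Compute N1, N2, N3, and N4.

N1 = false  N2 = true  N3 = false  N4 = false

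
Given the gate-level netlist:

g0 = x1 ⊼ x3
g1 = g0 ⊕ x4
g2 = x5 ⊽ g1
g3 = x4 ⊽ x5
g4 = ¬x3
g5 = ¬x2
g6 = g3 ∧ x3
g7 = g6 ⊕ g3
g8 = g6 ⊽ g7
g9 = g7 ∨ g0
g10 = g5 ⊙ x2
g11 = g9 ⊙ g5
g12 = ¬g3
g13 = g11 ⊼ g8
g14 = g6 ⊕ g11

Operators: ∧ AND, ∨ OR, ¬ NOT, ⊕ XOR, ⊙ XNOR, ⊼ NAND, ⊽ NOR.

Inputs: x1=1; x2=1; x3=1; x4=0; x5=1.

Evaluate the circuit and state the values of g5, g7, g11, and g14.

g5 = 0, g7 = 0, g11 = 1, g14 = 1

g0 = x1 NAND x3 = 1 NAND 1 = 0
g3 = x4 NOR x5 = 0 NOR 1 = 0
g5 = NOT x2 = NOT 1 = 0
g6 = g3 AND x3 = 0 AND 1 = 0
g7 = g6 XOR g3 = 0 XOR 0 = 0
g9 = g7 OR g0 = 0 OR 0 = 0
g11 = g9 XNOR g5 = 0 XNOR 0 = 1
g14 = g6 XOR g11 = 0 XOR 1 = 1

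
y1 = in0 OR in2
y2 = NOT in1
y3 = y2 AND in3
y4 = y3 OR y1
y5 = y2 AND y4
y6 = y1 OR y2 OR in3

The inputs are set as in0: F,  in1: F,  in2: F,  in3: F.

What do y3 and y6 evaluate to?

y3 = F, y6 = T

y1 = in0 OR in2 = F OR F = F
y2 = NOT in1 = NOT F = T
y3 = y2 AND in3 = T AND F = F
y6 = y1 OR y2 OR in3 = F OR T OR F = T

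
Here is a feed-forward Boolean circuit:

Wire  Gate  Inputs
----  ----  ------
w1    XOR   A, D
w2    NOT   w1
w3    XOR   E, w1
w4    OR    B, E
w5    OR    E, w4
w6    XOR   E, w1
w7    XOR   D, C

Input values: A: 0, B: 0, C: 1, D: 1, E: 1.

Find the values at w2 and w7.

w2 = 0  w7 = 0

w1 = A XOR D = 0 XOR 1 = 1
w2 = NOT w1 = NOT 1 = 0
w7 = D XOR C = 1 XOR 1 = 0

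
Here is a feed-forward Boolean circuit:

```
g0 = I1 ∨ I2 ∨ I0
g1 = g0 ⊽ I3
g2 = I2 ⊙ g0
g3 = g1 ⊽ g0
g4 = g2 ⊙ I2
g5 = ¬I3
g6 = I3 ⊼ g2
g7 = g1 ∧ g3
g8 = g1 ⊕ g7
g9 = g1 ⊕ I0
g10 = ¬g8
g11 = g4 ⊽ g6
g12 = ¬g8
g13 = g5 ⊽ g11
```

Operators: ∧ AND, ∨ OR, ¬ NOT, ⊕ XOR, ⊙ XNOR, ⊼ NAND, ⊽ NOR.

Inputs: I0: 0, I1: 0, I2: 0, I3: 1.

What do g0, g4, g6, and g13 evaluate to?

g0 = I1 OR I2 OR I0 = 0 OR 0 OR 0 = 0
g2 = I2 XNOR g0 = 0 XNOR 0 = 1
g4 = g2 XNOR I2 = 1 XNOR 0 = 0
g5 = NOT I3 = NOT 1 = 0
g6 = I3 NAND g2 = 1 NAND 1 = 0
g11 = g4 NOR g6 = 0 NOR 0 = 1
g13 = g5 NOR g11 = 0 NOR 1 = 0

g0 = 0  g4 = 0  g6 = 0  g13 = 0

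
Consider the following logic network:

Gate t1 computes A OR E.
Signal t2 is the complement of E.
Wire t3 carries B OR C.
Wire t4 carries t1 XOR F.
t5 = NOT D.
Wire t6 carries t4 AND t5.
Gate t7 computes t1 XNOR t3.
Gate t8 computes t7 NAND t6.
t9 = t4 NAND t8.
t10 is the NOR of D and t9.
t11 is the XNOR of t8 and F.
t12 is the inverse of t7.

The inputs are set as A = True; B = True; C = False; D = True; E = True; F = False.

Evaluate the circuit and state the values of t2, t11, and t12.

t1 = A OR E = True OR True = True
t2 = NOT E = NOT True = False
t3 = B OR C = True OR False = True
t4 = t1 XOR F = True XOR False = True
t5 = NOT D = NOT True = False
t6 = t4 AND t5 = True AND False = False
t7 = t1 XNOR t3 = True XNOR True = True
t8 = t7 NAND t6 = True NAND False = True
t11 = t8 XNOR F = True XNOR False = False
t12 = NOT t7 = NOT True = False

t2 = False; t11 = False; t12 = False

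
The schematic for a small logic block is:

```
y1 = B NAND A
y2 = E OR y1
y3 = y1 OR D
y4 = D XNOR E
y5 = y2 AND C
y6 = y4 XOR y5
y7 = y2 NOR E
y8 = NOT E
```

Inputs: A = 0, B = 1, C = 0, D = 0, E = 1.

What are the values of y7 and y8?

y7 = 0, y8 = 0

y1 = B NAND A = 1 NAND 0 = 1
y2 = E OR y1 = 1 OR 1 = 1
y7 = y2 NOR E = 1 NOR 1 = 0
y8 = NOT E = NOT 1 = 0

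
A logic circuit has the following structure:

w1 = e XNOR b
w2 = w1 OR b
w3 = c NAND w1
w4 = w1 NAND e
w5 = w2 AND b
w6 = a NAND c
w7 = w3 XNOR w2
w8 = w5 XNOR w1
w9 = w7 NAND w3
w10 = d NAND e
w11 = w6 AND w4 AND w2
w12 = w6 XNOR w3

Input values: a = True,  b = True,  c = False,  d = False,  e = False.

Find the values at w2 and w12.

w1 = e XNOR b = False XNOR True = False
w2 = w1 OR b = False OR True = True
w3 = c NAND w1 = False NAND False = True
w6 = a NAND c = True NAND False = True
w12 = w6 XNOR w3 = True XNOR True = True

w2 = True, w12 = True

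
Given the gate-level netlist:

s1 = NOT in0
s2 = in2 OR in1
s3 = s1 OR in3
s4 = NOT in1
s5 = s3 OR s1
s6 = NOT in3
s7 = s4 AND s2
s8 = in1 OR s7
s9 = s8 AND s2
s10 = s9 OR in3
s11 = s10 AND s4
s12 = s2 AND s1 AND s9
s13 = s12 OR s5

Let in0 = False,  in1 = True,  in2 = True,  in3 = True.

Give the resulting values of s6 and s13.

s1 = NOT in0 = NOT False = True
s2 = in2 OR in1 = True OR True = True
s3 = s1 OR in3 = True OR True = True
s4 = NOT in1 = NOT True = False
s5 = s3 OR s1 = True OR True = True
s6 = NOT in3 = NOT True = False
s7 = s4 AND s2 = False AND True = False
s8 = in1 OR s7 = True OR False = True
s9 = s8 AND s2 = True AND True = True
s12 = s2 AND s1 AND s9 = True AND True AND True = True
s13 = s12 OR s5 = True OR True = True

s6 = False, s13 = True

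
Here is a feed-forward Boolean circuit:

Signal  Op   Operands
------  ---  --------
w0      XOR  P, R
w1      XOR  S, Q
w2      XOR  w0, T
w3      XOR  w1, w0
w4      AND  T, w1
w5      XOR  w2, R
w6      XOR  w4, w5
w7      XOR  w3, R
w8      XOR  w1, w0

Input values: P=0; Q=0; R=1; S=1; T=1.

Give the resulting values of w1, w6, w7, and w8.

w1 = 1, w6 = 0, w7 = 1, w8 = 0

w0 = P XOR R = 0 XOR 1 = 1
w1 = S XOR Q = 1 XOR 0 = 1
w2 = w0 XOR T = 1 XOR 1 = 0
w3 = w1 XOR w0 = 1 XOR 1 = 0
w4 = T AND w1 = 1 AND 1 = 1
w5 = w2 XOR R = 0 XOR 1 = 1
w6 = w4 XOR w5 = 1 XOR 1 = 0
w7 = w3 XOR R = 0 XOR 1 = 1
w8 = w1 XOR w0 = 1 XOR 1 = 0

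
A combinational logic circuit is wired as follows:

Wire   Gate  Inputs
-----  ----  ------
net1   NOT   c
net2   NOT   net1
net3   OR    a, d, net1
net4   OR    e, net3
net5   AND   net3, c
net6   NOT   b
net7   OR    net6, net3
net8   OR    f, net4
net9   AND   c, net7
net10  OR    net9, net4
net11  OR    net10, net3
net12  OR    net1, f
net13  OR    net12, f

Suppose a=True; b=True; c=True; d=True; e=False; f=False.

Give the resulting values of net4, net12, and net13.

net4 = True  net12 = False  net13 = False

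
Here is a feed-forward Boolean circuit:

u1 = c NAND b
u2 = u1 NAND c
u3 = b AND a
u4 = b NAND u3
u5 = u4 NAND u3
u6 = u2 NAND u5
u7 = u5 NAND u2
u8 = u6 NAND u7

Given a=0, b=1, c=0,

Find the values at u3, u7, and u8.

u3 = 0, u7 = 0, u8 = 1

u1 = c NAND b = 0 NAND 1 = 1
u2 = u1 NAND c = 1 NAND 0 = 1
u3 = b AND a = 1 AND 0 = 0
u4 = b NAND u3 = 1 NAND 0 = 1
u5 = u4 NAND u3 = 1 NAND 0 = 1
u6 = u2 NAND u5 = 1 NAND 1 = 0
u7 = u5 NAND u2 = 1 NAND 1 = 0
u8 = u6 NAND u7 = 0 NAND 0 = 1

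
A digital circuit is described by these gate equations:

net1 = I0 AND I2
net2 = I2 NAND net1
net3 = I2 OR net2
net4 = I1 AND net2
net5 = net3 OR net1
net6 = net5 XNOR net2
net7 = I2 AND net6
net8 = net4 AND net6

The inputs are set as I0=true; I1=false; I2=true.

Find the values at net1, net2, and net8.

net1 = true, net2 = false, net8 = false

net1 = I0 AND I2 = true AND true = true
net2 = I2 NAND net1 = true NAND true = false
net3 = I2 OR net2 = true OR false = true
net4 = I1 AND net2 = false AND false = false
net5 = net3 OR net1 = true OR true = true
net6 = net5 XNOR net2 = true XNOR false = false
net8 = net4 AND net6 = false AND false = false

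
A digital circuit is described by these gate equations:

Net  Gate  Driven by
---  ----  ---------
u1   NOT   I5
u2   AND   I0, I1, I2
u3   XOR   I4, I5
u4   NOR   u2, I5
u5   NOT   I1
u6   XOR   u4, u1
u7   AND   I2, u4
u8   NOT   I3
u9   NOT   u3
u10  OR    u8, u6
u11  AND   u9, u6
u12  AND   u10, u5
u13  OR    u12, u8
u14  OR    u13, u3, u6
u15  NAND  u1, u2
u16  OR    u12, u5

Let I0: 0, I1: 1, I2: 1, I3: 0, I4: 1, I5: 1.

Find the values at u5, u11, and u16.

u1 = NOT I5 = NOT 1 = 0
u2 = I0 AND I1 AND I2 = 0 AND 1 AND 1 = 0
u3 = I4 XOR I5 = 1 XOR 1 = 0
u4 = u2 NOR I5 = 0 NOR 1 = 0
u5 = NOT I1 = NOT 1 = 0
u6 = u4 XOR u1 = 0 XOR 0 = 0
u8 = NOT I3 = NOT 0 = 1
u9 = NOT u3 = NOT 0 = 1
u10 = u8 OR u6 = 1 OR 0 = 1
u11 = u9 AND u6 = 1 AND 0 = 0
u12 = u10 AND u5 = 1 AND 0 = 0
u16 = u12 OR u5 = 0 OR 0 = 0

u5 = 0, u11 = 0, u16 = 0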